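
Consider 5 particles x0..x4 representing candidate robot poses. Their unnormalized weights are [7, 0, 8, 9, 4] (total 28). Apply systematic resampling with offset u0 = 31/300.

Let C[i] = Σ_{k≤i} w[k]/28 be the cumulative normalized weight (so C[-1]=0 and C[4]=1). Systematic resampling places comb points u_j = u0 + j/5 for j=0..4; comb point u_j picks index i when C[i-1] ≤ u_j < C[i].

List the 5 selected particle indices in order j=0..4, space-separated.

0 2 2 3 4

C = [1/4, 1/4, 15/28, 6/7, 1]
j=0: u_0=31/300 ∈ [0, 1/4) → index 0
j=1: u_1=91/300 ∈ [1/4, 15/28) → index 2
j=2: u_2=151/300 ∈ [1/4, 15/28) → index 2
j=3: u_3=211/300 ∈ [15/28, 6/7) → index 3
j=4: u_4=271/300 ∈ [6/7, 1) → index 4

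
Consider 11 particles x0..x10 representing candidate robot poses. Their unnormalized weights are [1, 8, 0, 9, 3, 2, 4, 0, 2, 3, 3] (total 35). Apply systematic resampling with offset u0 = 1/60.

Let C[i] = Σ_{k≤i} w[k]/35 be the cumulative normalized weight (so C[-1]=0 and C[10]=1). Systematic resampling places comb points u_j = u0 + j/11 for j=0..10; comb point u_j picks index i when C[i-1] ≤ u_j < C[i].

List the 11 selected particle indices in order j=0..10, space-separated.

0 1 1 3 3 3 4 5 6 9 10

C = [1/35, 9/35, 9/35, 18/35, 3/5, 23/35, 27/35, 27/35, 29/35, 32/35, 1]
j=0: u_0=1/60 ∈ [0, 1/35) → index 0
j=1: u_1=71/660 ∈ [1/35, 9/35) → index 1
j=2: u_2=131/660 ∈ [1/35, 9/35) → index 1
j=3: u_3=191/660 ∈ [9/35, 18/35) → index 3
j=4: u_4=251/660 ∈ [9/35, 18/35) → index 3
j=5: u_5=311/660 ∈ [9/35, 18/35) → index 3
j=6: u_6=371/660 ∈ [18/35, 3/5) → index 4
j=7: u_7=431/660 ∈ [3/5, 23/35) → index 5
j=8: u_8=491/660 ∈ [23/35, 27/35) → index 6
j=9: u_9=551/660 ∈ [29/35, 32/35) → index 9
j=10: u_10=611/660 ∈ [32/35, 1) → index 10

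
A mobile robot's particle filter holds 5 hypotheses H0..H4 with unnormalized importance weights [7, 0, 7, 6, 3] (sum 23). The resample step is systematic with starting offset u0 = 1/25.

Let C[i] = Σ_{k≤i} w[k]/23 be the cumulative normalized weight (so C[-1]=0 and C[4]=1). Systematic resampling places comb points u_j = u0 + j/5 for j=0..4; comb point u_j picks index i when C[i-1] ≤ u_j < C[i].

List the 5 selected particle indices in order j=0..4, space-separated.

C = [7/23, 7/23, 14/23, 20/23, 1]
j=0: u_0=1/25 ∈ [0, 7/23) → index 0
j=1: u_1=6/25 ∈ [0, 7/23) → index 0
j=2: u_2=11/25 ∈ [7/23, 14/23) → index 2
j=3: u_3=16/25 ∈ [14/23, 20/23) → index 3
j=4: u_4=21/25 ∈ [14/23, 20/23) → index 3

0 0 2 3 3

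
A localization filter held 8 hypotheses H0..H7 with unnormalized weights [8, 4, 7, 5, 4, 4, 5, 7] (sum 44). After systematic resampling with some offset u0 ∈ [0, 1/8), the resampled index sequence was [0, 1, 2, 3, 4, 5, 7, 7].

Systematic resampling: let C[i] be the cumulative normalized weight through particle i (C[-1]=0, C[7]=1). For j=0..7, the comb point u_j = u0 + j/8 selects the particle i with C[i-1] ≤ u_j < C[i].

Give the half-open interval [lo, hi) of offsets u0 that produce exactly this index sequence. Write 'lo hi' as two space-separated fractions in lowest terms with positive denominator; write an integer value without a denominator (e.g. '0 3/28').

1/11 9/88

C = [2/11, 3/11, 19/44, 6/11, 7/11, 8/11, 37/44, 1]
j=0 picked index 0: u0 ∈ [0, 2/11)
j=1 picked index 1: u0 ∈ [5/88, 13/88)
j=2 picked index 2: u0 ∈ [1/44, 2/11)
j=3 picked index 3: u0 ∈ [5/88, 15/88)
j=4 picked index 4: u0 ∈ [1/22, 3/22)
j=5 picked index 5: u0 ∈ [1/88, 9/88)
j=6 picked index 7: u0 ∈ [1/11, 1/4)
j=7 picked index 7: u0 ∈ [-3/88, 1/8)
intersection: [1/11, 9/88)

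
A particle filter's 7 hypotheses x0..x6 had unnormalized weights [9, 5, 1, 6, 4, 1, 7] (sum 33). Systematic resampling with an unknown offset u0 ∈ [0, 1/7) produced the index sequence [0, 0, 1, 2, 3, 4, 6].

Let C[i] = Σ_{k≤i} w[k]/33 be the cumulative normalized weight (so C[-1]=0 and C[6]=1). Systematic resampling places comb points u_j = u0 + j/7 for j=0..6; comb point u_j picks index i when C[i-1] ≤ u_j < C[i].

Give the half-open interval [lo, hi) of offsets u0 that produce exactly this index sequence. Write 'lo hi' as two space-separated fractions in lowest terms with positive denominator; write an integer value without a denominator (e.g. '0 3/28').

0 2/77

C = [3/11, 14/33, 5/11, 7/11, 25/33, 26/33, 1]
j=0 picked index 0: u0 ∈ [0, 3/11)
j=1 picked index 0: u0 ∈ [-1/7, 10/77)
j=2 picked index 1: u0 ∈ [-1/77, 32/231)
j=3 picked index 2: u0 ∈ [-1/231, 2/77)
j=4 picked index 3: u0 ∈ [-9/77, 5/77)
j=5 picked index 4: u0 ∈ [-6/77, 10/231)
j=6 picked index 6: u0 ∈ [-16/231, 1/7)
intersection: [0, 2/77)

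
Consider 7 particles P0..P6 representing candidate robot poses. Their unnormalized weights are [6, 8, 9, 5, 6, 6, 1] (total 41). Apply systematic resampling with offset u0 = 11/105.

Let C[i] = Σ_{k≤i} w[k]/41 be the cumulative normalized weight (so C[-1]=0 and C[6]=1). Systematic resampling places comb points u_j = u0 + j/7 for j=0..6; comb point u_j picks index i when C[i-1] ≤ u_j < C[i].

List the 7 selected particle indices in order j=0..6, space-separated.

0 1 2 2 3 4 5

C = [6/41, 14/41, 23/41, 28/41, 34/41, 40/41, 1]
j=0: u_0=11/105 ∈ [0, 6/41) → index 0
j=1: u_1=26/105 ∈ [6/41, 14/41) → index 1
j=2: u_2=41/105 ∈ [14/41, 23/41) → index 2
j=3: u_3=8/15 ∈ [14/41, 23/41) → index 2
j=4: u_4=71/105 ∈ [23/41, 28/41) → index 3
j=5: u_5=86/105 ∈ [28/41, 34/41) → index 4
j=6: u_6=101/105 ∈ [34/41, 40/41) → index 5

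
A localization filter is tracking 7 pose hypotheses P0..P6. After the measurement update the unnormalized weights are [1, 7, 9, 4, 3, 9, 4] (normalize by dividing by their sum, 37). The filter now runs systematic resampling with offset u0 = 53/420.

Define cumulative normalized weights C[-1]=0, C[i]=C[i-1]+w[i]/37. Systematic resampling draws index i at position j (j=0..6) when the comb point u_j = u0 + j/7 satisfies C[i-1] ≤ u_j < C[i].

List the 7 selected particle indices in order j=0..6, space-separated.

1 2 2 3 5 5 6

C = [1/37, 8/37, 17/37, 21/37, 24/37, 33/37, 1]
j=0: u_0=53/420 ∈ [1/37, 8/37) → index 1
j=1: u_1=113/420 ∈ [8/37, 17/37) → index 2
j=2: u_2=173/420 ∈ [8/37, 17/37) → index 2
j=3: u_3=233/420 ∈ [17/37, 21/37) → index 3
j=4: u_4=293/420 ∈ [24/37, 33/37) → index 5
j=5: u_5=353/420 ∈ [24/37, 33/37) → index 5
j=6: u_6=59/60 ∈ [33/37, 1) → index 6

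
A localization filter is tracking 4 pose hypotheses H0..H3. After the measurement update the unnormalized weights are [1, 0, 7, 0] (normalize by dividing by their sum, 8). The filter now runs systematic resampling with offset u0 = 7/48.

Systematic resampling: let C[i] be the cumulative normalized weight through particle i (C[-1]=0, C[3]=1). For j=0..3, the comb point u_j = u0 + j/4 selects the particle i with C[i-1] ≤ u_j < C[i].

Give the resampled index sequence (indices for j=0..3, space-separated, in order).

C = [1/8, 1/8, 1, 1]
j=0: u_0=7/48 ∈ [1/8, 1) → index 2
j=1: u_1=19/48 ∈ [1/8, 1) → index 2
j=2: u_2=31/48 ∈ [1/8, 1) → index 2
j=3: u_3=43/48 ∈ [1/8, 1) → index 2

2 2 2 2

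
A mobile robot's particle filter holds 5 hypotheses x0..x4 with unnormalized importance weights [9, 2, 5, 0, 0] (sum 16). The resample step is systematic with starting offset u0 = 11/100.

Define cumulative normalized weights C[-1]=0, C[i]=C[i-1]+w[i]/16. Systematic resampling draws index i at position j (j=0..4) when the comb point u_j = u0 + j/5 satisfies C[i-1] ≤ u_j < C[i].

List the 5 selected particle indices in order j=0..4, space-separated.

C = [9/16, 11/16, 1, 1, 1]
j=0: u_0=11/100 ∈ [0, 9/16) → index 0
j=1: u_1=31/100 ∈ [0, 9/16) → index 0
j=2: u_2=51/100 ∈ [0, 9/16) → index 0
j=3: u_3=71/100 ∈ [11/16, 1) → index 2
j=4: u_4=91/100 ∈ [11/16, 1) → index 2

0 0 0 2 2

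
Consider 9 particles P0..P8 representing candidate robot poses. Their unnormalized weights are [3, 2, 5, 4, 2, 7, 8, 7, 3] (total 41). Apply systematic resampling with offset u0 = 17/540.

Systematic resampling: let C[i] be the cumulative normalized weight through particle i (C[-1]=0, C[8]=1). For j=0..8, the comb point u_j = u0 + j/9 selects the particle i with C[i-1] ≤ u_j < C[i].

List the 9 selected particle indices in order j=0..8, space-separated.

0 2 3 4 5 6 6 7 7

C = [3/41, 5/41, 10/41, 14/41, 16/41, 23/41, 31/41, 38/41, 1]
j=0: u_0=17/540 ∈ [0, 3/41) → index 0
j=1: u_1=77/540 ∈ [5/41, 10/41) → index 2
j=2: u_2=137/540 ∈ [10/41, 14/41) → index 3
j=3: u_3=197/540 ∈ [14/41, 16/41) → index 4
j=4: u_4=257/540 ∈ [16/41, 23/41) → index 5
j=5: u_5=317/540 ∈ [23/41, 31/41) → index 6
j=6: u_6=377/540 ∈ [23/41, 31/41) → index 6
j=7: u_7=437/540 ∈ [31/41, 38/41) → index 7
j=8: u_8=497/540 ∈ [31/41, 38/41) → index 7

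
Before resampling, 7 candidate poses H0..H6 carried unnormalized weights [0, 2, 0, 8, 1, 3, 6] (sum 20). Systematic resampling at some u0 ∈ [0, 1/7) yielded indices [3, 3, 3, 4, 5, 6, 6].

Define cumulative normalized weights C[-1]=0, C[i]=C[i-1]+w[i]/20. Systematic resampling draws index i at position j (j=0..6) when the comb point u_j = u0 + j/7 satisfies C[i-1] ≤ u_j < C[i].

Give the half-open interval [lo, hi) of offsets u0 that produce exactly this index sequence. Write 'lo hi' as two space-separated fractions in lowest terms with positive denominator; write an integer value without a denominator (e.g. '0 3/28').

C = [0, 1/10, 1/10, 1/2, 11/20, 7/10, 1]
j=0 picked index 3: u0 ∈ [1/10, 1/2)
j=1 picked index 3: u0 ∈ [-3/70, 5/14)
j=2 picked index 3: u0 ∈ [-13/70, 3/14)
j=3 picked index 4: u0 ∈ [1/14, 17/140)
j=4 picked index 5: u0 ∈ [-3/140, 9/70)
j=5 picked index 6: u0 ∈ [-1/70, 2/7)
j=6 picked index 6: u0 ∈ [-11/70, 1/7)
intersection: [1/10, 17/140)

1/10 17/140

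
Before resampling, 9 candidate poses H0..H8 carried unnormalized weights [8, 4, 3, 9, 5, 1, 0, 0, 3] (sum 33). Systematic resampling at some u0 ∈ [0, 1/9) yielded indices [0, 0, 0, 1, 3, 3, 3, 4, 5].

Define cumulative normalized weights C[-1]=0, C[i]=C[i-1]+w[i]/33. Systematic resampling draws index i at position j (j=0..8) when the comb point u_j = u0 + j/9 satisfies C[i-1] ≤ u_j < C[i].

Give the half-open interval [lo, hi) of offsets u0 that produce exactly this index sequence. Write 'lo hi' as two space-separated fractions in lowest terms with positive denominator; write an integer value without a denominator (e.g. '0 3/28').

C = [8/33, 4/11, 5/11, 8/11, 29/33, 10/11, 10/11, 10/11, 1]
j=0 picked index 0: u0 ∈ [0, 8/33)
j=1 picked index 0: u0 ∈ [-1/9, 13/99)
j=2 picked index 0: u0 ∈ [-2/9, 2/99)
j=3 picked index 1: u0 ∈ [-1/11, 1/33)
j=4 picked index 3: u0 ∈ [1/99, 28/99)
j=5 picked index 3: u0 ∈ [-10/99, 17/99)
j=6 picked index 3: u0 ∈ [-7/33, 2/33)
j=7 picked index 4: u0 ∈ [-5/99, 10/99)
j=8 picked index 5: u0 ∈ [-1/99, 2/99)
intersection: [1/99, 2/99)

1/99 2/99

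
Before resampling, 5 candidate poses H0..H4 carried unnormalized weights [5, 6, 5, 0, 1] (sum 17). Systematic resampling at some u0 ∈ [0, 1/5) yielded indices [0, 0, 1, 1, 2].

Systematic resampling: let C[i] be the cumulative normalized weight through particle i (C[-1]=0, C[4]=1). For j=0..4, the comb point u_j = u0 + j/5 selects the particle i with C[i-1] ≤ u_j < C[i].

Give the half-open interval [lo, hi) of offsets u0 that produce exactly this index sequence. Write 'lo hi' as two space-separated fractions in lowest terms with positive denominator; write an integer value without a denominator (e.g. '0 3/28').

0 4/85

C = [5/17, 11/17, 16/17, 16/17, 1]
j=0 picked index 0: u0 ∈ [0, 5/17)
j=1 picked index 0: u0 ∈ [-1/5, 8/85)
j=2 picked index 1: u0 ∈ [-9/85, 21/85)
j=3 picked index 1: u0 ∈ [-26/85, 4/85)
j=4 picked index 2: u0 ∈ [-13/85, 12/85)
intersection: [0, 4/85)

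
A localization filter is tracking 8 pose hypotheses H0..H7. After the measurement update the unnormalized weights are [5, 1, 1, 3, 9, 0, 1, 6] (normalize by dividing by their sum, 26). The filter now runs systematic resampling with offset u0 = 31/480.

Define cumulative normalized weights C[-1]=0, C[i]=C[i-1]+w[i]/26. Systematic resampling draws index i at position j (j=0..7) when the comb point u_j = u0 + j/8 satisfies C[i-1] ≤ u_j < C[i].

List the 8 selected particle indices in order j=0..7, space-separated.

C = [5/26, 3/13, 7/26, 5/13, 19/26, 19/26, 10/13, 1]
j=0: u_0=31/480 ∈ [0, 5/26) → index 0
j=1: u_1=91/480 ∈ [0, 5/26) → index 0
j=2: u_2=151/480 ∈ [7/26, 5/13) → index 3
j=3: u_3=211/480 ∈ [5/13, 19/26) → index 4
j=4: u_4=271/480 ∈ [5/13, 19/26) → index 4
j=5: u_5=331/480 ∈ [5/13, 19/26) → index 4
j=6: u_6=391/480 ∈ [10/13, 1) → index 7
j=7: u_7=451/480 ∈ [10/13, 1) → index 7

0 0 3 4 4 4 7 7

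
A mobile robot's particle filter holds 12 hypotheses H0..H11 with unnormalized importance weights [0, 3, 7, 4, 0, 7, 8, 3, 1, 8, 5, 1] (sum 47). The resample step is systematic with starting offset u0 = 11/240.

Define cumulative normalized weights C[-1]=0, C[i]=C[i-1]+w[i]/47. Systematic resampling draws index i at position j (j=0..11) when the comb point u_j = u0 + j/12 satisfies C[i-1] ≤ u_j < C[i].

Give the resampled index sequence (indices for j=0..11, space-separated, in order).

1 2 2 3 5 6 6 7 9 9 10 10

C = [0, 3/47, 10/47, 14/47, 14/47, 21/47, 29/47, 32/47, 33/47, 41/47, 46/47, 1]
j=0: u_0=11/240 ∈ [0, 3/47) → index 1
j=1: u_1=31/240 ∈ [3/47, 10/47) → index 2
j=2: u_2=17/80 ∈ [3/47, 10/47) → index 2
j=3: u_3=71/240 ∈ [10/47, 14/47) → index 3
j=4: u_4=91/240 ∈ [14/47, 21/47) → index 5
j=5: u_5=37/80 ∈ [21/47, 29/47) → index 6
j=6: u_6=131/240 ∈ [21/47, 29/47) → index 6
j=7: u_7=151/240 ∈ [29/47, 32/47) → index 7
j=8: u_8=57/80 ∈ [33/47, 41/47) → index 9
j=9: u_9=191/240 ∈ [33/47, 41/47) → index 9
j=10: u_10=211/240 ∈ [41/47, 46/47) → index 10
j=11: u_11=77/80 ∈ [41/47, 46/47) → index 10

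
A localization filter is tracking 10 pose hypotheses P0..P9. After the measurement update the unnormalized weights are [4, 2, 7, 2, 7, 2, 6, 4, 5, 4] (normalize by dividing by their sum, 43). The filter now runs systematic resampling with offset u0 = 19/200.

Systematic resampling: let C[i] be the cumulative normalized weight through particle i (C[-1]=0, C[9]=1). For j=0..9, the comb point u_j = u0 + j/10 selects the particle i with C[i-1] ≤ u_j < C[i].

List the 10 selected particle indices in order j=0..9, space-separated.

C = [4/43, 6/43, 13/43, 15/43, 22/43, 24/43, 30/43, 34/43, 39/43, 1]
j=0: u_0=19/200 ∈ [4/43, 6/43) → index 1
j=1: u_1=39/200 ∈ [6/43, 13/43) → index 2
j=2: u_2=59/200 ∈ [6/43, 13/43) → index 2
j=3: u_3=79/200 ∈ [15/43, 22/43) → index 4
j=4: u_4=99/200 ∈ [15/43, 22/43) → index 4
j=5: u_5=119/200 ∈ [24/43, 30/43) → index 6
j=6: u_6=139/200 ∈ [24/43, 30/43) → index 6
j=7: u_7=159/200 ∈ [34/43, 39/43) → index 8
j=8: u_8=179/200 ∈ [34/43, 39/43) → index 8
j=9: u_9=199/200 ∈ [39/43, 1) → index 9

1 2 2 4 4 6 6 8 8 9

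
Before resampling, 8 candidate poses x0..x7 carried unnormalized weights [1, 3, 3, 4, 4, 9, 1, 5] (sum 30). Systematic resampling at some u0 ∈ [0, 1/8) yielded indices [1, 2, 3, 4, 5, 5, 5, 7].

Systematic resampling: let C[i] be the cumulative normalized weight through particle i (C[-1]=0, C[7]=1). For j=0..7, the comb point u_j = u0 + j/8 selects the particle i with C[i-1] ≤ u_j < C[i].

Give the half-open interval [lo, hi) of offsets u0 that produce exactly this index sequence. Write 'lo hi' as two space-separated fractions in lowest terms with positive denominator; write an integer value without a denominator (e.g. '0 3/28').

C = [1/30, 2/15, 7/30, 11/30, 1/2, 4/5, 5/6, 1]
j=0 picked index 1: u0 ∈ [1/30, 2/15)
j=1 picked index 2: u0 ∈ [1/120, 13/120)
j=2 picked index 3: u0 ∈ [-1/60, 7/60)
j=3 picked index 4: u0 ∈ [-1/120, 1/8)
j=4 picked index 5: u0 ∈ [0, 3/10)
j=5 picked index 5: u0 ∈ [-1/8, 7/40)
j=6 picked index 5: u0 ∈ [-1/4, 1/20)
j=7 picked index 7: u0 ∈ [-1/24, 1/8)
intersection: [1/30, 1/20)

1/30 1/20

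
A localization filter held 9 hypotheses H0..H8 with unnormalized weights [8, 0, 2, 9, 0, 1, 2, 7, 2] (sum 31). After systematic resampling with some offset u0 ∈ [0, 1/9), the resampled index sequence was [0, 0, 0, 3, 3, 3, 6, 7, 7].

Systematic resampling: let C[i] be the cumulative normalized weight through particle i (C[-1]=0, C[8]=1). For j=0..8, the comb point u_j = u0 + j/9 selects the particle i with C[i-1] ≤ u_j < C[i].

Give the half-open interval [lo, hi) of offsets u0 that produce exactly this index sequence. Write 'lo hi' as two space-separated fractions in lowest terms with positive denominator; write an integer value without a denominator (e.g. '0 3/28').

C = [8/31, 8/31, 10/31, 19/31, 19/31, 20/31, 22/31, 29/31, 1]
j=0 picked index 0: u0 ∈ [0, 8/31)
j=1 picked index 0: u0 ∈ [-1/9, 41/279)
j=2 picked index 0: u0 ∈ [-2/9, 10/279)
j=3 picked index 3: u0 ∈ [-1/93, 26/93)
j=4 picked index 3: u0 ∈ [-34/279, 47/279)
j=5 picked index 3: u0 ∈ [-65/279, 16/279)
j=6 picked index 6: u0 ∈ [-2/93, 4/93)
j=7 picked index 7: u0 ∈ [-19/279, 44/279)
j=8 picked index 7: u0 ∈ [-50/279, 13/279)
intersection: [0, 10/279)

0 10/279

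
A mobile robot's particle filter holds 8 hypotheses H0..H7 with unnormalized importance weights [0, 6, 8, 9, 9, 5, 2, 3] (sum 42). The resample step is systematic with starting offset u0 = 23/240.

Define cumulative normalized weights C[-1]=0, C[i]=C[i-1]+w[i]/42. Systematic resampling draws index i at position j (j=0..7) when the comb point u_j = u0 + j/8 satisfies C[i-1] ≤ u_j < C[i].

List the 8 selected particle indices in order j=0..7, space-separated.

C = [0, 1/7, 1/3, 23/42, 16/21, 37/42, 13/14, 1]
j=0: u_0=23/240 ∈ [0, 1/7) → index 1
j=1: u_1=53/240 ∈ [1/7, 1/3) → index 2
j=2: u_2=83/240 ∈ [1/3, 23/42) → index 3
j=3: u_3=113/240 ∈ [1/3, 23/42) → index 3
j=4: u_4=143/240 ∈ [23/42, 16/21) → index 4
j=5: u_5=173/240 ∈ [23/42, 16/21) → index 4
j=6: u_6=203/240 ∈ [16/21, 37/42) → index 5
j=7: u_7=233/240 ∈ [13/14, 1) → index 7

1 2 3 3 4 4 5 7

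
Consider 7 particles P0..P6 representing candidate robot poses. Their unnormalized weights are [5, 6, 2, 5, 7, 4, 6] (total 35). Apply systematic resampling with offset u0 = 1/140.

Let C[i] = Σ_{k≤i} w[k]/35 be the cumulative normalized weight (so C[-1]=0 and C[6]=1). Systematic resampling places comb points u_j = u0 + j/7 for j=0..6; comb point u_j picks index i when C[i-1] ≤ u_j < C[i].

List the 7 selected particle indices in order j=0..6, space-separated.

0 1 1 3 4 5 6

C = [1/7, 11/35, 13/35, 18/35, 5/7, 29/35, 1]
j=0: u_0=1/140 ∈ [0, 1/7) → index 0
j=1: u_1=3/20 ∈ [1/7, 11/35) → index 1
j=2: u_2=41/140 ∈ [1/7, 11/35) → index 1
j=3: u_3=61/140 ∈ [13/35, 18/35) → index 3
j=4: u_4=81/140 ∈ [18/35, 5/7) → index 4
j=5: u_5=101/140 ∈ [5/7, 29/35) → index 5
j=6: u_6=121/140 ∈ [29/35, 1) → index 6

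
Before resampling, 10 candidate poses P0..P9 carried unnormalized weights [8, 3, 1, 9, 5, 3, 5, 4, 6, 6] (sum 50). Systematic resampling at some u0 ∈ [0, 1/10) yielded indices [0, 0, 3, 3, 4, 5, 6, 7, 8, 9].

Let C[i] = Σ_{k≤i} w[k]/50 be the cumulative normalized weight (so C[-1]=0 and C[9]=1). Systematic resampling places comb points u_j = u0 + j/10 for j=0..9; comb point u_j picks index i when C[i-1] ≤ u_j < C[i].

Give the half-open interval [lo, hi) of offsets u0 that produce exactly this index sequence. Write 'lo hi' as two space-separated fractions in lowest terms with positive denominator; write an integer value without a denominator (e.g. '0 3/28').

C = [4/25, 11/50, 6/25, 21/50, 13/25, 29/50, 17/25, 19/25, 22/25, 1]
j=0 picked index 0: u0 ∈ [0, 4/25)
j=1 picked index 0: u0 ∈ [-1/10, 3/50)
j=2 picked index 3: u0 ∈ [1/25, 11/50)
j=3 picked index 3: u0 ∈ [-3/50, 3/25)
j=4 picked index 4: u0 ∈ [1/50, 3/25)
j=5 picked index 5: u0 ∈ [1/50, 2/25)
j=6 picked index 6: u0 ∈ [-1/50, 2/25)
j=7 picked index 7: u0 ∈ [-1/50, 3/50)
j=8 picked index 8: u0 ∈ [-1/25, 2/25)
j=9 picked index 9: u0 ∈ [-1/50, 1/10)
intersection: [1/25, 3/50)

1/25 3/50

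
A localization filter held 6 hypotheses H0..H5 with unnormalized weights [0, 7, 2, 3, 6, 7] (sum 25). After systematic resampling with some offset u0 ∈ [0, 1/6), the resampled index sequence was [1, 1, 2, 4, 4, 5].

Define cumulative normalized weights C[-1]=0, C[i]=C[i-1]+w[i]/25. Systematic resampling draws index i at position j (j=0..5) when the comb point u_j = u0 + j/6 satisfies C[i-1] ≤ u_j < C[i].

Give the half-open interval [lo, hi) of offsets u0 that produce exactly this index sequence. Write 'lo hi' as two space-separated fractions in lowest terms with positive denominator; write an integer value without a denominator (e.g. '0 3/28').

0 2/75

C = [0, 7/25, 9/25, 12/25, 18/25, 1]
j=0 picked index 1: u0 ∈ [0, 7/25)
j=1 picked index 1: u0 ∈ [-1/6, 17/150)
j=2 picked index 2: u0 ∈ [-4/75, 2/75)
j=3 picked index 4: u0 ∈ [-1/50, 11/50)
j=4 picked index 4: u0 ∈ [-14/75, 4/75)
j=5 picked index 5: u0 ∈ [-17/150, 1/6)
intersection: [0, 2/75)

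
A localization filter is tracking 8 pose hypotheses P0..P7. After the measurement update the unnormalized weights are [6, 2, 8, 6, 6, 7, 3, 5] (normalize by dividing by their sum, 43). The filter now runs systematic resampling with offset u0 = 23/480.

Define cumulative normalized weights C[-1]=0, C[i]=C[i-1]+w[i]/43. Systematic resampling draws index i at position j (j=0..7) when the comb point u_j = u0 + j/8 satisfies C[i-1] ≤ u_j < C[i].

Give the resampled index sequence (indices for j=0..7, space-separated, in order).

0 1 2 3 4 5 5 7

C = [6/43, 8/43, 16/43, 22/43, 28/43, 35/43, 38/43, 1]
j=0: u_0=23/480 ∈ [0, 6/43) → index 0
j=1: u_1=83/480 ∈ [6/43, 8/43) → index 1
j=2: u_2=143/480 ∈ [8/43, 16/43) → index 2
j=3: u_3=203/480 ∈ [16/43, 22/43) → index 3
j=4: u_4=263/480 ∈ [22/43, 28/43) → index 4
j=5: u_5=323/480 ∈ [28/43, 35/43) → index 5
j=6: u_6=383/480 ∈ [28/43, 35/43) → index 5
j=7: u_7=443/480 ∈ [38/43, 1) → index 7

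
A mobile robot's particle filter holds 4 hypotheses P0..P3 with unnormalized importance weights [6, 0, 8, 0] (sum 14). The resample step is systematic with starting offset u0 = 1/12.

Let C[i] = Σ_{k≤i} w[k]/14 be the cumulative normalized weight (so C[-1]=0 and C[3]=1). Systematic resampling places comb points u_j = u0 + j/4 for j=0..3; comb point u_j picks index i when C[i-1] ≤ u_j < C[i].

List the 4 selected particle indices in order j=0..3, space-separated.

C = [3/7, 3/7, 1, 1]
j=0: u_0=1/12 ∈ [0, 3/7) → index 0
j=1: u_1=1/3 ∈ [0, 3/7) → index 0
j=2: u_2=7/12 ∈ [3/7, 1) → index 2
j=3: u_3=5/6 ∈ [3/7, 1) → index 2

0 0 2 2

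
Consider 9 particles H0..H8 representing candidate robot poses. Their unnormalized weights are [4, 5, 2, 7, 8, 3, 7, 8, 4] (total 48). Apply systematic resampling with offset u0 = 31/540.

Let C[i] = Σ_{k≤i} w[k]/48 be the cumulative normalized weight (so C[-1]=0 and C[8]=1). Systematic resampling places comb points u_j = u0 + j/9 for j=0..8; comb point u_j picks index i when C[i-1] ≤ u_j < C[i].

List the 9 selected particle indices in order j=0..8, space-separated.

C = [1/12, 3/16, 11/48, 3/8, 13/24, 29/48, 3/4, 11/12, 1]
j=0: u_0=31/540 ∈ [0, 1/12) → index 0
j=1: u_1=91/540 ∈ [1/12, 3/16) → index 1
j=2: u_2=151/540 ∈ [11/48, 3/8) → index 3
j=3: u_3=211/540 ∈ [3/8, 13/24) → index 4
j=4: u_4=271/540 ∈ [3/8, 13/24) → index 4
j=5: u_5=331/540 ∈ [29/48, 3/4) → index 6
j=6: u_6=391/540 ∈ [29/48, 3/4) → index 6
j=7: u_7=451/540 ∈ [3/4, 11/12) → index 7
j=8: u_8=511/540 ∈ [11/12, 1) → index 8

0 1 3 4 4 6 6 7 8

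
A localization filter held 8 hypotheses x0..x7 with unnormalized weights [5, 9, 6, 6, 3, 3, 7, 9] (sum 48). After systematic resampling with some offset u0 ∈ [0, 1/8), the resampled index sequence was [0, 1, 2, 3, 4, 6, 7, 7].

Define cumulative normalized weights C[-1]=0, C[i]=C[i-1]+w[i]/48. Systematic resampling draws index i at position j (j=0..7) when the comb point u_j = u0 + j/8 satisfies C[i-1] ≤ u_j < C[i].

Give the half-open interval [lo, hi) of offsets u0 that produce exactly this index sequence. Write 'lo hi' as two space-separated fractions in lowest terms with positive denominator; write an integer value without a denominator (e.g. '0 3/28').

1/16 5/48

C = [5/48, 7/24, 5/12, 13/24, 29/48, 2/3, 13/16, 1]
j=0 picked index 0: u0 ∈ [0, 5/48)
j=1 picked index 1: u0 ∈ [-1/48, 1/6)
j=2 picked index 2: u0 ∈ [1/24, 1/6)
j=3 picked index 3: u0 ∈ [1/24, 1/6)
j=4 picked index 4: u0 ∈ [1/24, 5/48)
j=5 picked index 6: u0 ∈ [1/24, 3/16)
j=6 picked index 7: u0 ∈ [1/16, 1/4)
j=7 picked index 7: u0 ∈ [-1/16, 1/8)
intersection: [1/16, 5/48)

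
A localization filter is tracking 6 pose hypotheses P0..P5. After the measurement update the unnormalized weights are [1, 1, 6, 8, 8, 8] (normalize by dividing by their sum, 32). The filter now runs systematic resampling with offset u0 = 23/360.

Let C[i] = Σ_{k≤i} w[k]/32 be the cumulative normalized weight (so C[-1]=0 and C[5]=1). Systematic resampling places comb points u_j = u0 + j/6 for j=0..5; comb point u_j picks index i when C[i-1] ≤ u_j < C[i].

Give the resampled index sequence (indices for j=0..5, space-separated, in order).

2 2 3 4 4 5

C = [1/32, 1/16, 1/4, 1/2, 3/4, 1]
j=0: u_0=23/360 ∈ [1/16, 1/4) → index 2
j=1: u_1=83/360 ∈ [1/16, 1/4) → index 2
j=2: u_2=143/360 ∈ [1/4, 1/2) → index 3
j=3: u_3=203/360 ∈ [1/2, 3/4) → index 4
j=4: u_4=263/360 ∈ [1/2, 3/4) → index 4
j=5: u_5=323/360 ∈ [3/4, 1) → index 5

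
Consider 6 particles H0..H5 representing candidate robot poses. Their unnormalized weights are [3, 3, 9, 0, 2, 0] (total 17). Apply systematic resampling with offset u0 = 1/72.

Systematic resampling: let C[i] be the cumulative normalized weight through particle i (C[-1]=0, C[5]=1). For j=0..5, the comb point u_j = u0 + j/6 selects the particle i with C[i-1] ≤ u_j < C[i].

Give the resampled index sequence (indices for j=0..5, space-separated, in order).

0 1 1 2 2 2

C = [3/17, 6/17, 15/17, 15/17, 1, 1]
j=0: u_0=1/72 ∈ [0, 3/17) → index 0
j=1: u_1=13/72 ∈ [3/17, 6/17) → index 1
j=2: u_2=25/72 ∈ [3/17, 6/17) → index 1
j=3: u_3=37/72 ∈ [6/17, 15/17) → index 2
j=4: u_4=49/72 ∈ [6/17, 15/17) → index 2
j=5: u_5=61/72 ∈ [6/17, 15/17) → index 2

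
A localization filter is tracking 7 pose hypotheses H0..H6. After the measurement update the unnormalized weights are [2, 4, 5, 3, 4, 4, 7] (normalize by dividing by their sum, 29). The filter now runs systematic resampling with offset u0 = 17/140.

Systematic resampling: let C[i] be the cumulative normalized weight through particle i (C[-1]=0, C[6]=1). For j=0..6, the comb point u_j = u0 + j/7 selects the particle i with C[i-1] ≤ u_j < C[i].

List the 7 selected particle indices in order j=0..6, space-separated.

C = [2/29, 6/29, 11/29, 14/29, 18/29, 22/29, 1]
j=0: u_0=17/140 ∈ [2/29, 6/29) → index 1
j=1: u_1=37/140 ∈ [6/29, 11/29) → index 2
j=2: u_2=57/140 ∈ [11/29, 14/29) → index 3
j=3: u_3=11/20 ∈ [14/29, 18/29) → index 4
j=4: u_4=97/140 ∈ [18/29, 22/29) → index 5
j=5: u_5=117/140 ∈ [22/29, 1) → index 6
j=6: u_6=137/140 ∈ [22/29, 1) → index 6

1 2 3 4 5 6 6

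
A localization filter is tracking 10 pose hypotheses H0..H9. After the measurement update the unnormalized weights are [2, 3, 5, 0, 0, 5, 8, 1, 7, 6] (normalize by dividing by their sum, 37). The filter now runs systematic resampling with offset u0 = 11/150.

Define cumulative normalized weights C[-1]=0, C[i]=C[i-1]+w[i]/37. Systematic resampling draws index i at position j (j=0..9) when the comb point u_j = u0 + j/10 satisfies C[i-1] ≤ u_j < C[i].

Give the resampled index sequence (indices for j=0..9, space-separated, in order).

1 2 5 5 6 6 8 8 9 9

C = [2/37, 5/37, 10/37, 10/37, 10/37, 15/37, 23/37, 24/37, 31/37, 1]
j=0: u_0=11/150 ∈ [2/37, 5/37) → index 1
j=1: u_1=13/75 ∈ [5/37, 10/37) → index 2
j=2: u_2=41/150 ∈ [10/37, 15/37) → index 5
j=3: u_3=28/75 ∈ [10/37, 15/37) → index 5
j=4: u_4=71/150 ∈ [15/37, 23/37) → index 6
j=5: u_5=43/75 ∈ [15/37, 23/37) → index 6
j=6: u_6=101/150 ∈ [24/37, 31/37) → index 8
j=7: u_7=58/75 ∈ [24/37, 31/37) → index 8
j=8: u_8=131/150 ∈ [31/37, 1) → index 9
j=9: u_9=73/75 ∈ [31/37, 1) → index 9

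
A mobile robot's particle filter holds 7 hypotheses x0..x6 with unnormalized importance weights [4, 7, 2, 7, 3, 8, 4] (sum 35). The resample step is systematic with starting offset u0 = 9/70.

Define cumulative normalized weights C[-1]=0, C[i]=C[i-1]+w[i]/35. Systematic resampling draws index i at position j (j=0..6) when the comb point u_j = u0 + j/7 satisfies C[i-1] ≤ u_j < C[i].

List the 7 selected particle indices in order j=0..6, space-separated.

1 1 3 3 5 5 6

C = [4/35, 11/35, 13/35, 4/7, 23/35, 31/35, 1]
j=0: u_0=9/70 ∈ [4/35, 11/35) → index 1
j=1: u_1=19/70 ∈ [4/35, 11/35) → index 1
j=2: u_2=29/70 ∈ [13/35, 4/7) → index 3
j=3: u_3=39/70 ∈ [13/35, 4/7) → index 3
j=4: u_4=7/10 ∈ [23/35, 31/35) → index 5
j=5: u_5=59/70 ∈ [23/35, 31/35) → index 5
j=6: u_6=69/70 ∈ [31/35, 1) → index 6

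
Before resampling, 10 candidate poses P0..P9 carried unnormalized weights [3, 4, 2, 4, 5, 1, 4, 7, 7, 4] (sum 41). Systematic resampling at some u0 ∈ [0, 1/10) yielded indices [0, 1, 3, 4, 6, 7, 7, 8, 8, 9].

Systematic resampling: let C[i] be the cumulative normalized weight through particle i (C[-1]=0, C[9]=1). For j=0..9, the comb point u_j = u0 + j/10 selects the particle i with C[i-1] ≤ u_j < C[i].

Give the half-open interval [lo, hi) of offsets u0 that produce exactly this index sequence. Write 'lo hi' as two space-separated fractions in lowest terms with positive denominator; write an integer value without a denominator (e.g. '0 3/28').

13/205 29/410

C = [3/41, 7/41, 9/41, 13/41, 18/41, 19/41, 23/41, 30/41, 37/41, 1]
j=0 picked index 0: u0 ∈ [0, 3/41)
j=1 picked index 1: u0 ∈ [-11/410, 29/410)
j=2 picked index 3: u0 ∈ [4/205, 24/205)
j=3 picked index 4: u0 ∈ [7/410, 57/410)
j=4 picked index 6: u0 ∈ [13/205, 33/205)
j=5 picked index 7: u0 ∈ [5/82, 19/82)
j=6 picked index 7: u0 ∈ [-8/205, 27/205)
j=7 picked index 8: u0 ∈ [13/410, 83/410)
j=8 picked index 8: u0 ∈ [-14/205, 21/205)
j=9 picked index 9: u0 ∈ [1/410, 1/10)
intersection: [13/205, 29/410)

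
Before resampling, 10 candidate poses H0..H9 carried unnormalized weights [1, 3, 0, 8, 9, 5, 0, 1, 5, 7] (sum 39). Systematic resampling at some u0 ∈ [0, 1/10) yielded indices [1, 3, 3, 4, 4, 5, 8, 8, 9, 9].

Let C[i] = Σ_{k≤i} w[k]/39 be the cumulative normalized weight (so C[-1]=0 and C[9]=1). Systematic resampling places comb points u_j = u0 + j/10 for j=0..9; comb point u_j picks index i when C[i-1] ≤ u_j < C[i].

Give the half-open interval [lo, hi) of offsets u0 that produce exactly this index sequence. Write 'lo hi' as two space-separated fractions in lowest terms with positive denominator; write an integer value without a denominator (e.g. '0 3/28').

6/65 1/10

C = [1/39, 4/39, 4/39, 4/13, 7/13, 2/3, 2/3, 9/13, 32/39, 1]
j=0 picked index 1: u0 ∈ [1/39, 4/39)
j=1 picked index 3: u0 ∈ [1/390, 27/130)
j=2 picked index 3: u0 ∈ [-19/195, 7/65)
j=3 picked index 4: u0 ∈ [1/130, 31/130)
j=4 picked index 4: u0 ∈ [-6/65, 9/65)
j=5 picked index 5: u0 ∈ [1/26, 1/6)
j=6 picked index 8: u0 ∈ [6/65, 43/195)
j=7 picked index 8: u0 ∈ [-1/130, 47/390)
j=8 picked index 9: u0 ∈ [4/195, 1/5)
j=9 picked index 9: u0 ∈ [-31/390, 1/10)
intersection: [6/65, 1/10)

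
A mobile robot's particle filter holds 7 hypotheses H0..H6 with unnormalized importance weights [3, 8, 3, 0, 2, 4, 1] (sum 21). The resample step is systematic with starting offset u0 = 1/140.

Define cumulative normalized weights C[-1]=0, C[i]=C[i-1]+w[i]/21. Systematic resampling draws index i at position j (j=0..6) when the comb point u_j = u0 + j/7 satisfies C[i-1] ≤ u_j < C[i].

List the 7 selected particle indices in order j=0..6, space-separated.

C = [1/7, 11/21, 2/3, 2/3, 16/21, 20/21, 1]
j=0: u_0=1/140 ∈ [0, 1/7) → index 0
j=1: u_1=3/20 ∈ [1/7, 11/21) → index 1
j=2: u_2=41/140 ∈ [1/7, 11/21) → index 1
j=3: u_3=61/140 ∈ [1/7, 11/21) → index 1
j=4: u_4=81/140 ∈ [11/21, 2/3) → index 2
j=5: u_5=101/140 ∈ [2/3, 16/21) → index 4
j=6: u_6=121/140 ∈ [16/21, 20/21) → index 5

0 1 1 1 2 4 5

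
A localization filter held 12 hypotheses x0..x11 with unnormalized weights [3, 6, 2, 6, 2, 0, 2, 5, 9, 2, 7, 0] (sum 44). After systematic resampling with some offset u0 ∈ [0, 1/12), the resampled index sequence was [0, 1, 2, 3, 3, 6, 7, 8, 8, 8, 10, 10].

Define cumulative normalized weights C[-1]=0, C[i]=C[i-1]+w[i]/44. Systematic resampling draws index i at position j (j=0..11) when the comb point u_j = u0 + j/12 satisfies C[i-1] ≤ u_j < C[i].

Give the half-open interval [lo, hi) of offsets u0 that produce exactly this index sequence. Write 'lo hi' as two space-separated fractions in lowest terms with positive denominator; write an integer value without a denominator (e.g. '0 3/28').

C = [3/44, 9/44, 1/4, 17/44, 19/44, 19/44, 21/44, 13/22, 35/44, 37/44, 1, 1]
j=0 picked index 0: u0 ∈ [0, 3/44)
j=1 picked index 1: u0 ∈ [-1/66, 4/33)
j=2 picked index 2: u0 ∈ [5/132, 1/12)
j=3 picked index 3: u0 ∈ [0, 3/22)
j=4 picked index 3: u0 ∈ [-1/12, 7/132)
j=5 picked index 6: u0 ∈ [1/66, 2/33)
j=6 picked index 7: u0 ∈ [-1/44, 1/11)
j=7 picked index 8: u0 ∈ [1/132, 7/33)
j=8 picked index 8: u0 ∈ [-5/66, 17/132)
j=9 picked index 8: u0 ∈ [-7/44, 1/22)
j=10 picked index 10: u0 ∈ [1/132, 1/6)
j=11 picked index 10: u0 ∈ [-5/66, 1/12)
intersection: [5/132, 1/22)

5/132 1/22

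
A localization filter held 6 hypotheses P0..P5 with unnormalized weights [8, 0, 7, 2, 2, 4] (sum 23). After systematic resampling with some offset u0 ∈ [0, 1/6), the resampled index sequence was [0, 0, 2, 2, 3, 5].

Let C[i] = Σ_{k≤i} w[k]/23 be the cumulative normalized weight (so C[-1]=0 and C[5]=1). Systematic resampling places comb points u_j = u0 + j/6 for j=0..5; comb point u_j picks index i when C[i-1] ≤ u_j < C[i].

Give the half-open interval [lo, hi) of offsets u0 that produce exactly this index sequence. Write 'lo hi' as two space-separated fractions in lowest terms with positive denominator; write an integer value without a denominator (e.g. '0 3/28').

C = [8/23, 8/23, 15/23, 17/23, 19/23, 1]
j=0 picked index 0: u0 ∈ [0, 8/23)
j=1 picked index 0: u0 ∈ [-1/6, 25/138)
j=2 picked index 2: u0 ∈ [1/69, 22/69)
j=3 picked index 2: u0 ∈ [-7/46, 7/46)
j=4 picked index 3: u0 ∈ [-1/69, 5/69)
j=5 picked index 5: u0 ∈ [-1/138, 1/6)
intersection: [1/69, 5/69)

1/69 5/69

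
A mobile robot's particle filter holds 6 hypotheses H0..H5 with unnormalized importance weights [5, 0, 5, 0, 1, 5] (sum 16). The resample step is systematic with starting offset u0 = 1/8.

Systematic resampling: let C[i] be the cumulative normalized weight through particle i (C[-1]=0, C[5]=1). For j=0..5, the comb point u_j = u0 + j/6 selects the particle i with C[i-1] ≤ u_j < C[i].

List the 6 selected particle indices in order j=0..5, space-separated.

C = [5/16, 5/16, 5/8, 5/8, 11/16, 1]
j=0: u_0=1/8 ∈ [0, 5/16) → index 0
j=1: u_1=7/24 ∈ [0, 5/16) → index 0
j=2: u_2=11/24 ∈ [5/16, 5/8) → index 2
j=3: u_3=5/8 ∈ [5/8, 11/16) → index 4
j=4: u_4=19/24 ∈ [11/16, 1) → index 5
j=5: u_5=23/24 ∈ [11/16, 1) → index 5

0 0 2 4 5 5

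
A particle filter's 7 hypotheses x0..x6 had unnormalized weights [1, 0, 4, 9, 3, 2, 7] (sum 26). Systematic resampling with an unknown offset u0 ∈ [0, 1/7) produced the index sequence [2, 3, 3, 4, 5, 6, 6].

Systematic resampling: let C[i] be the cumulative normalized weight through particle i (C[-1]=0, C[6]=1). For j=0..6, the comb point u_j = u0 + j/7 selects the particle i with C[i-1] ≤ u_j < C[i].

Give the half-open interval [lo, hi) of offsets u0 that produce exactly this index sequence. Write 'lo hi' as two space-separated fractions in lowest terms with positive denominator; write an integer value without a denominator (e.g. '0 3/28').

10/91 1/7

C = [1/26, 1/26, 5/26, 7/13, 17/26, 19/26, 1]
j=0 picked index 2: u0 ∈ [1/26, 5/26)
j=1 picked index 3: u0 ∈ [9/182, 36/91)
j=2 picked index 3: u0 ∈ [-17/182, 23/91)
j=3 picked index 4: u0 ∈ [10/91, 41/182)
j=4 picked index 5: u0 ∈ [15/182, 29/182)
j=5 picked index 6: u0 ∈ [3/182, 2/7)
j=6 picked index 6: u0 ∈ [-23/182, 1/7)
intersection: [10/91, 1/7)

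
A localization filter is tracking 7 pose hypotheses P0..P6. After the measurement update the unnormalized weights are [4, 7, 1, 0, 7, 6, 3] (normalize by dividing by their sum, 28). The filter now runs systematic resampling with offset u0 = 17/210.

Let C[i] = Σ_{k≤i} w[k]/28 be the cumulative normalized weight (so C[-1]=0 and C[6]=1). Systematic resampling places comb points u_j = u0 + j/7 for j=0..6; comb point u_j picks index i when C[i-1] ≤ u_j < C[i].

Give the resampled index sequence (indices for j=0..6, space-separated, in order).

C = [1/7, 11/28, 3/7, 3/7, 19/28, 25/28, 1]
j=0: u_0=17/210 ∈ [0, 1/7) → index 0
j=1: u_1=47/210 ∈ [1/7, 11/28) → index 1
j=2: u_2=11/30 ∈ [1/7, 11/28) → index 1
j=3: u_3=107/210 ∈ [3/7, 19/28) → index 4
j=4: u_4=137/210 ∈ [3/7, 19/28) → index 4
j=5: u_5=167/210 ∈ [19/28, 25/28) → index 5
j=6: u_6=197/210 ∈ [25/28, 1) → index 6

0 1 1 4 4 5 6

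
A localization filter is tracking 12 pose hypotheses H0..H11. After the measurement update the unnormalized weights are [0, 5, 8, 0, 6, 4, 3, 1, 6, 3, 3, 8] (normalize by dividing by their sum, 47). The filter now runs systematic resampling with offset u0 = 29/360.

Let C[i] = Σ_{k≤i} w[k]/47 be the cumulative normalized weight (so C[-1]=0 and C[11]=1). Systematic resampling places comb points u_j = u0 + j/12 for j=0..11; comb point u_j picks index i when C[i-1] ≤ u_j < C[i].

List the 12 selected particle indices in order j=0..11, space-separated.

C = [0, 5/47, 13/47, 13/47, 19/47, 23/47, 26/47, 27/47, 33/47, 36/47, 39/47, 1]
j=0: u_0=29/360 ∈ [0, 5/47) → index 1
j=1: u_1=59/360 ∈ [5/47, 13/47) → index 2
j=2: u_2=89/360 ∈ [5/47, 13/47) → index 2
j=3: u_3=119/360 ∈ [13/47, 19/47) → index 4
j=4: u_4=149/360 ∈ [19/47, 23/47) → index 5
j=5: u_5=179/360 ∈ [23/47, 26/47) → index 6
j=6: u_6=209/360 ∈ [27/47, 33/47) → index 8
j=7: u_7=239/360 ∈ [27/47, 33/47) → index 8
j=8: u_8=269/360 ∈ [33/47, 36/47) → index 9
j=9: u_9=299/360 ∈ [39/47, 1) → index 11
j=10: u_10=329/360 ∈ [39/47, 1) → index 11
j=11: u_11=359/360 ∈ [39/47, 1) → index 11

1 2 2 4 5 6 8 8 9 11 11 11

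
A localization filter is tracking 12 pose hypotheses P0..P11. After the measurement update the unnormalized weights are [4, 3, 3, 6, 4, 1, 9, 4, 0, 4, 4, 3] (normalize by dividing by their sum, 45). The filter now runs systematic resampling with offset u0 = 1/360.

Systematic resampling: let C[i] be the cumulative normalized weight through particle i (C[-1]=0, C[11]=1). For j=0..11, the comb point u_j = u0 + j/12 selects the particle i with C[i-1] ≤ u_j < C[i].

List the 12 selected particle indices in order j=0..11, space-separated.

0 0 2 3 3 4 6 6 7 7 9 10

C = [4/45, 7/45, 2/9, 16/45, 4/9, 7/15, 2/3, 34/45, 34/45, 38/45, 14/15, 1]
j=0: u_0=1/360 ∈ [0, 4/45) → index 0
j=1: u_1=31/360 ∈ [0, 4/45) → index 0
j=2: u_2=61/360 ∈ [7/45, 2/9) → index 2
j=3: u_3=91/360 ∈ [2/9, 16/45) → index 3
j=4: u_4=121/360 ∈ [2/9, 16/45) → index 3
j=5: u_5=151/360 ∈ [16/45, 4/9) → index 4
j=6: u_6=181/360 ∈ [7/15, 2/3) → index 6
j=7: u_7=211/360 ∈ [7/15, 2/3) → index 6
j=8: u_8=241/360 ∈ [2/3, 34/45) → index 7
j=9: u_9=271/360 ∈ [2/3, 34/45) → index 7
j=10: u_10=301/360 ∈ [34/45, 38/45) → index 9
j=11: u_11=331/360 ∈ [38/45, 14/15) → index 10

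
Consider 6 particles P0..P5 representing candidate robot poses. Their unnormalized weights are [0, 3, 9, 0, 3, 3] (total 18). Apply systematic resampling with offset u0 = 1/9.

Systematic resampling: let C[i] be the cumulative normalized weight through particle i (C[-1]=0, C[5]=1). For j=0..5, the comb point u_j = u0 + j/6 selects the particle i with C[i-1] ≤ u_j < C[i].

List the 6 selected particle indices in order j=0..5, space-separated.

C = [0, 1/6, 2/3, 2/3, 5/6, 1]
j=0: u_0=1/9 ∈ [0, 1/6) → index 1
j=1: u_1=5/18 ∈ [1/6, 2/3) → index 2
j=2: u_2=4/9 ∈ [1/6, 2/3) → index 2
j=3: u_3=11/18 ∈ [1/6, 2/3) → index 2
j=4: u_4=7/9 ∈ [2/3, 5/6) → index 4
j=5: u_5=17/18 ∈ [5/6, 1) → index 5

1 2 2 2 4 5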